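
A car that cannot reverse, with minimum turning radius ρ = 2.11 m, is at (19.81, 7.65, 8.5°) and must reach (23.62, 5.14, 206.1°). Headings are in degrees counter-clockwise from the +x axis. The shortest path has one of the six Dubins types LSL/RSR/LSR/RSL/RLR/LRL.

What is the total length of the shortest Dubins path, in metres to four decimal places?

Let ψ = atan2(Δy, Δx) = atan2(-2.51, 3.81) = -33.3766° be the start→goal bearing.
Normalize: d = |goal − start| / ρ = 4.562477/2.11 = 2.162312, α = (θ_start − ψ) mod 360° = 41.8766° = 0.730885 rad, β = (θ_goal − ψ) mod 360° = 239.4766° = 4.179655 rad.
Common terms: sin α = 0.667528, cos α = 0.744584, sin β = -0.861422, cos β = -0.507890, cos(α−β) = -0.953191, d² = 4.675591. Work in radians in the unit-radius frame; every candidate has L = ρ·(t + p + q).
LSL: p² = 2 + d² − 2cos(α−β) + 2d(sin α − sin β) = 15.194106; p = √p² = 3.897962; φ = atan2(cos β − cos α, d + sin α − sin β) = -0.327118 rad; t = (φ − α) mod 2π = 5.225183 rad, q = (β − φ) mod 2π = 4.506773 rad → L = 2.11·(5.225183 + 3.897962 + 4.506773) = 2.11·13.629918 = 28.759126 m
RSR: p² = 2 + d² − 2cos(α−β) + 2d(sin β − sin α) = 1.969839; p = √p² = 1.403509; φ = atan2(cos α − cos β, d − sin α + sin β) = 1.102609 rad; t = (α − φ) mod 2π = 5.911461 rad, q = (φ − β) mod 2π = 3.206139 rad → L = 2.11·(5.911461 + 1.403509 + 3.206139) = 2.11·10.521109 = 22.199541 m
LSR: p² = d² − 2 + 2cos(α−β) + 2d(sin α + sin β) = -0.069305 < 0 → infeasible
RSL: p² = d² − 2 + 2cos(α−β) − 2d(sin α + sin β) = 1.607725; p = √p² = 1.267961; φ = atan2(cos α + cos β, d − sin α − sin β) − atan2(2, p) = -0.905645 rad; t = (α − φ) mod 2π = 1.636530 rad, q = (β − φ) mod 2π = 5.085301 rad → L = 2.11·(1.636530 + 1.267961 + 5.085301) = 2.11·7.989792 = 16.858460 m
RLR: c = (6 − d² + 2cos(α−β) + 2d(sin α − sin β))/8 = 0.753770; p = 2π − arccos c = 5.566170 rad; φ = atan2(cos α − cos β, d − sin α + sin β) = 1.102609 rad; t = (α − φ + p/2) mod 2π = 2.411361 rad, q = (α − β − t + p) mod 2π = 5.989224 rad → L = 2.11·(2.411361 + 5.566170 + 5.989224) = 2.11·13.966754 = 29.469851 m
LRL: c = (6 − d² + 2cos(α−β) − 2d(sin α − sin β))/8 = -0.899263; p = 2π − arccos c = 3.594307 rad; φ = atan2(cos β − cos α, d + sin α − sin β) = -0.327118 rad; t = (φ − α + p/2) mod 2π = 0.739151 rad, q = (β − α − t + p) mod 2π = 0.020741 rad → L = 2.11·(0.739151 + 3.594307 + 0.020741) = 2.11·4.354199 = 9.187359 m
Shortest: LRL with L = 9.187359 m ≈ 9.1874 m

9.1874 m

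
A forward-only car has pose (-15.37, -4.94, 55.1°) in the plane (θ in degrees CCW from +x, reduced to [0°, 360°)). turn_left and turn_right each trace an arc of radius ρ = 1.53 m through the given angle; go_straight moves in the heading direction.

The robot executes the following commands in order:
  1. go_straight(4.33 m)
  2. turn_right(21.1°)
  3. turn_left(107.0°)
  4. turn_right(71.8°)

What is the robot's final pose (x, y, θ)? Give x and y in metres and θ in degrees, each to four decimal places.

(-12.8535, 3.1941, 69.2000°)

set_pose: (x, y, θ) = (-15.3700, -4.9400, 55.1000°), ρ = 1.53
go_straight(4.33): x += 4.33·cos θ, y += 4.33·sin θ → (-12.8926, -1.3887, 55.1000°)
turn_right(21.1°): centre at ρ to the right, rotate −21.1° → (-12.4933, -0.9957, 34.0000°)
turn_left(107.0°): centre at ρ to the left, rotate +107.0° → (-12.3860, 1.4618, 141.0000°)
turn_right(71.8°): centre at ρ to the right, rotate −71.8° → (-12.8535, 3.1941, 69.2000°)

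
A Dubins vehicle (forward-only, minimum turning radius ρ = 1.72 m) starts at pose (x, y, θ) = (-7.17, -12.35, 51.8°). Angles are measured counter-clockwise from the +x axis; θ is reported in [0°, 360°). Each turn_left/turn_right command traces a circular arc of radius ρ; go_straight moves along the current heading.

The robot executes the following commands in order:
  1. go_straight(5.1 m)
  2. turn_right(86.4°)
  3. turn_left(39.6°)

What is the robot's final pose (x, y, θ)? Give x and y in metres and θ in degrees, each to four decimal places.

set_pose: (x, y, θ) = (-7.1700, -12.3500, 51.8000°), ρ = 1.72
go_straight(5.1): x += 5.1·cos θ, y += 5.1·sin θ → (-4.0161, -8.3421, 51.8000°)
turn_right(86.4°): centre at ρ to the right, rotate −86.4° → (-1.6878, -7.9900, -34.6000° ≡ 325.4000°)
turn_left(39.6°): centre at ρ to the left, rotate +39.6° → (-0.5612, -8.2877, 365.0000° ≡ 5.0000°)

(-0.5612, -8.2877, 5.0000°)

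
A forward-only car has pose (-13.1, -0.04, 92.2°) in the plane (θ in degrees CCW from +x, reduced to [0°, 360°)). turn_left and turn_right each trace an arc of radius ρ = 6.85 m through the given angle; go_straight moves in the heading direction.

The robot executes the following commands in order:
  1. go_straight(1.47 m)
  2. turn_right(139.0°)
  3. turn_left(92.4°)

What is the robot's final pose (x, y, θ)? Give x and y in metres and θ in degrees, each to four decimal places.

(8.5695, 6.2775, 45.6000°)

set_pose: (x, y, θ) = (-13.1000, -0.0400, 92.2000°), ρ = 6.85
go_straight(1.47): x += 1.47·cos θ, y += 1.47·sin θ → (-13.1564, 1.4289, 92.2000°)
turn_right(139.0°): centre at ρ to the right, rotate −139.0° → (-1.3180, 6.3810, -46.8000° ≡ 313.2000°)
turn_left(92.4°): centre at ρ to the left, rotate +92.4° → (8.5695, 6.2775, 405.6000° ≡ 45.6000°)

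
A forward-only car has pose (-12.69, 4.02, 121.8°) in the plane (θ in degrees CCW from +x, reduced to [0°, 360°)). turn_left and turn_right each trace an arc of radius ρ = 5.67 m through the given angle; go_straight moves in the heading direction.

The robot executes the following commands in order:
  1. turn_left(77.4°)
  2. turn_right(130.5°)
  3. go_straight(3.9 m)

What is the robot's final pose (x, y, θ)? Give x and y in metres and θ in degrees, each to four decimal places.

(-25.1042, 17.4346, 68.7000°)

set_pose: (x, y, θ) = (-12.6900, 4.0200, 121.8000°), ρ = 5.67
turn_left(77.4°): centre at ρ to the left, rotate +77.4° → (-19.3736, 6.3868, 199.2000°)
turn_right(130.5°): centre at ρ to the right, rotate −130.5° → (-26.5209, 13.8010, 68.7000°)
go_straight(3.9): x += 3.9·cos θ, y += 3.9·sin θ → (-25.1042, 17.4346, 68.7000°)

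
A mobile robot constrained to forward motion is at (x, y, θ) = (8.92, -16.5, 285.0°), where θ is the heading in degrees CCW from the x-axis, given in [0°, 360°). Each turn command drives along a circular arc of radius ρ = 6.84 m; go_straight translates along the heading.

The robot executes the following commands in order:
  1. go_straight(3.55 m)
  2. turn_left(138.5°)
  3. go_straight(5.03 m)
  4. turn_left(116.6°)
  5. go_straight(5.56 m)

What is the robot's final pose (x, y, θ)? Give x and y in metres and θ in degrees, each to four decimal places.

(13.1182, -6.8269, 180.1000°)

set_pose: (x, y, θ) = (8.9200, -16.5000, 285.0000°), ρ = 6.84
go_straight(3.55): x += 3.55·cos θ, y += 3.55·sin θ → (9.8388, -19.9290, 285.0000°)
turn_left(138.5°): centre at ρ to the left, rotate +138.5° → (22.5671, -21.2107, 423.5000° ≡ 63.5000°)
go_straight(5.03): x += 5.03·cos θ, y += 5.03·sin θ → (24.8115, -16.7092, 63.5000°)
turn_left(116.6°): centre at ρ to the left, rotate +116.6° → (18.6782, -6.8172, 180.1000°)
go_straight(5.56): x += 5.56·cos θ, y += 5.56·sin θ → (13.1182, -6.8269, 180.1000°)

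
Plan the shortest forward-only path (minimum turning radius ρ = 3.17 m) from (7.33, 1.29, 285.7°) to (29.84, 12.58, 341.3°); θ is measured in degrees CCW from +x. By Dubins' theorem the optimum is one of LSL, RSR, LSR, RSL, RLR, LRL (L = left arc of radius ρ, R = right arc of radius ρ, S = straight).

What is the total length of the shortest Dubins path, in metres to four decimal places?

Let ψ = atan2(Δy, Δx) = atan2(11.29, 22.51) = 26.6363° be the start→goal bearing.
Normalize: d = |goal − start| / ρ = 25.182617/3.17 = 7.944043, α = (θ_start − ψ) mod 360° = 259.0637° = 4.521515 rad, β = (θ_goal − ψ) mod 360° = 314.6637° = 5.491918 rad.
Common terms: sin α = -0.981839, cos α = -0.189717, sin β = -0.711245, cos β = 0.702945, cos(α−β) = 0.564967, d² = 63.107823. Work in radians in the unit-radius frame; every candidate has L = ρ·(t + p + q).
LSL: p² = 2 + d² − 2cos(α−β) + 2d(sin α − sin β) = 59.678666; p = √p² = 7.725197; φ = atan2(cos β − cos α, d + sin α − sin β) = 0.115811 rad; t = (φ − α) mod 2π = 1.877481 rad, q = (β − φ) mod 2π = 5.376107 rad → L = 3.17·(1.877481 + 7.725197 + 5.376107) = 3.17·14.978785 = 47.482749 m
RSR: p² = 2 + d² − 2cos(α−β) + 2d(sin β − sin α) = 68.277111; p = √p² = 8.262997; φ = atan2(cos α − cos β, d − sin α + sin β) = -0.108242 rad; t = (α − φ) mod 2π = 4.629757 rad, q = (φ − β) mod 2π = 0.683025 rad → L = 3.17·(4.629757 + 8.262997 + 0.683025) = 3.17·13.575779 = 43.035219 m
LSR: p² = d² − 2 + 2cos(α−β) + 2d(sin α + sin β) = 35.337900; p = √p² = 5.944569; φ = atan2(−cos α − cos β, d + sin α + sin β) − atan2(−2, p) = 0.242625 rad; t = (φ − α) mod 2π = 2.004296 rad, q = (φ − β) mod 2π = 1.033893 rad → L = 3.17·(2.004296 + 5.944569 + 1.033893) = 3.17·8.982757 = 28.475340 m
RSL: p² = d² − 2 + 2cos(α−β) − 2d(sin α + sin β) = 89.137613; p = √p² = 9.441272; φ = atan2(cos α + cos β, d − sin α − sin β) − atan2(2, p) = -0.155545 rad; t = (α − φ) mod 2π = 4.677060 rad, q = (β − φ) mod 2π = 5.647463 rad → L = 3.17·(4.677060 + 9.441272 + 5.647463) = 3.17·19.765795 = 62.657569 m
RLR: c = (6 − d² + 2cos(α−β) + 2d(sin α − sin β))/8 = -7.534639, |c| > 1 → infeasible
LRL: c = (6 − d² + 2cos(α−β) − 2d(sin α − sin β))/8 = -6.459833, |c| > 1 → infeasible
Shortest: LSR with L = 28.475340 m ≈ 28.4753 m

28.4753 m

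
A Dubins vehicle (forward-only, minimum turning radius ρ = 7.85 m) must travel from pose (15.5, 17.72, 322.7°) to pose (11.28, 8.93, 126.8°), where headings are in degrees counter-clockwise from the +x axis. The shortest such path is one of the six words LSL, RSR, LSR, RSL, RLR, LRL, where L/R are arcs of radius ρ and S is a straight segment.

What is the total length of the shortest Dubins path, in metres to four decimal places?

Let ψ = atan2(Δy, Δx) = atan2(-8.79, -4.22) = -115.6452° be the start→goal bearing.
Normalize: d = |goal − start| / ρ = 9.750513/7.85 = 1.242104, α = (θ_start − ψ) mod 360° = 78.3452° = 1.367382 rad, β = (θ_goal − ψ) mod 360° = 242.4452° = 4.231468 rad.
Common terms: sin α = 0.979383, cos α = 0.202014, sin β = -0.886569, cos β = -0.462596, cos(α−β) = -0.961741, d² = 1.542821. Work in radians in the unit-radius frame; every candidate has L = ρ·(t + p + q).
LSL: p² = 2 + d² − 2cos(α−β) + 2d(sin α − sin β) = 10.101714; p = √p² = 3.178319; φ = atan2(cos β − cos α, d + sin α − sin β) = -0.210662 rad; t = (φ − α) mod 2π = 4.705141 rad, q = (β − φ) mod 2π = 4.442130 rad → L = 7.85·(4.705141 + 3.178319 + 4.442130) = 7.85·12.325590 = 96.755882 m
RSR: p² = 2 + d² − 2cos(α−β) + 2d(sin β − sin α) = 0.830893; p = √p² = 0.911533; φ = atan2(cos α − cos β, d − sin α + sin β) = 2.324569 rad; t = (α − φ) mod 2π = 5.325999 rad, q = (φ − β) mod 2π = 4.376286 rad → L = 7.85·(5.325999 + 0.911533 + 4.376286) = 7.85·10.613819 = 83.318477 m
LSR: p² = d² − 2 + 2cos(α−β) + 2d(sin α + sin β) = -2.150093 < 0 → infeasible
RSL: p² = d² − 2 + 2cos(α−β) − 2d(sin α + sin β) = -2.611229 < 0 → infeasible
RLR: c = (6 − d² + 2cos(α−β) + 2d(sin α − sin β))/8 = 0.896138; p = 2π − arccos c = 5.823379 rad; φ = atan2(cos α − cos β, d − sin α + sin β) = 2.324569 rad; t = (α − φ + p/2) mod 2π = 1.954503 rad, q = (α − β − t + p) mod 2π = 1.004791 rad → L = 7.85·(1.954503 + 5.823379 + 1.004791) = 7.85·8.782672 = 68.943976 m
LRL: c = (6 − d² + 2cos(α−β) − 2d(sin α − sin β))/8 = -0.262714; p = 2π − arccos c = 4.446555 rad; φ = atan2(cos β − cos α, d + sin α − sin β) = -0.210662 rad; t = (φ − α + p/2) mod 2π = 0.645233 rad, q = (β − α − t + p) mod 2π = 0.382222 rad → L = 7.85·(0.645233 + 4.446555 + 0.382222) = 7.85·5.474009 = 42.970974 m
Shortest: LRL with L = 42.970974 m ≈ 42.9710 m

42.9710 m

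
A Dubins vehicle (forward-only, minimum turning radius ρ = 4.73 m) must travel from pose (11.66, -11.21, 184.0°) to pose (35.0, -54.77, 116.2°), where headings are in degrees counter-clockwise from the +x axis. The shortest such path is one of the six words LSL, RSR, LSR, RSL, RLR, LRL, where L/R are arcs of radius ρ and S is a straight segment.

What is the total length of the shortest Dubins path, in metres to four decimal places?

Let ψ = atan2(Δy, Δx) = atan2(-43.56, 23.34) = -61.8170° be the start→goal bearing.
Normalize: d = |goal − start| / ρ = 49.418915/4.73 = 10.447974, α = (θ_start − ψ) mod 360° = 245.8170° = 4.290317 rad, β = (θ_goal − ψ) mod 360° = 178.0170° = 3.106983 rad.
Common terms: sin α = -0.912242, cos α = -0.409652, sin β = 0.034602, cos β = -0.999401, cos(α−β) = 0.377841, d² = 109.160154. Work in radians in the unit-radius frame; every candidate has L = ρ·(t + p + q).
LSL: p² = 2 + d² − 2cos(α−β) + 2d(sin α − sin β) = 90.619262; p = √p² = 9.519415; φ = atan2(cos β − cos α, d + sin α − sin β) = -0.061992 rad; t = (φ − α) mod 2π = 1.930877 rad, q = (β − φ) mod 2π = 3.168975 rad → L = 4.73·(1.930877 + 9.519415 + 3.168975) = 4.73·14.619267 = 69.149133 m
RSR: p² = 2 + d² − 2cos(α−β) + 2d(sin β − sin α) = 130.189682; p = √p² = 11.410069; φ = atan2(cos α − cos β, d − sin α + sin β) = 0.051710 rad; t = (α − φ) mod 2π = 4.238607 rad, q = (φ − β) mod 2π = 3.227912 rad → L = 4.73·(4.238607 + 11.410069 + 3.227912) = 4.73·18.876588 = 89.286261 m
LSR: p² = d² − 2 + 2cos(α−β) + 2d(sin α + sin β) = 89.576727; p = √p² = 9.464498; φ = atan2(−cos α − cos β, d + sin α + sin β) − atan2(−2, p) = 0.354433 rad; t = (φ − α) mod 2π = 2.347302 rad, q = (φ − β) mod 2π = 3.530635 rad → L = 4.73·(2.347302 + 9.464498 + 3.530635) = 4.73·15.342436 = 72.569721 m
RSL: p² = d² − 2 + 2cos(α−β) − 2d(sin α + sin β) = 126.254943; p = √p² = 11.236322; φ = atan2(cos α + cos β, d − sin α − sin β) − atan2(2, p) = -0.299926 rad; t = (α − φ) mod 2π = 4.590243 rad, q = (β − φ) mod 2π = 3.406910 rad → L = 4.73·(4.590243 + 11.236322 + 3.406910) = 4.73·19.233475 = 90.974337 m
RLR: c = (6 − d² + 2cos(α−β) + 2d(sin α − sin β))/8 = -15.273710, |c| > 1 → infeasible
LRL: c = (6 − d² + 2cos(α−β) − 2d(sin α − sin β))/8 = -10.327408, |c| > 1 → infeasible
Shortest: LSL with L = 69.149133 m ≈ 69.1491 m

69.1491 m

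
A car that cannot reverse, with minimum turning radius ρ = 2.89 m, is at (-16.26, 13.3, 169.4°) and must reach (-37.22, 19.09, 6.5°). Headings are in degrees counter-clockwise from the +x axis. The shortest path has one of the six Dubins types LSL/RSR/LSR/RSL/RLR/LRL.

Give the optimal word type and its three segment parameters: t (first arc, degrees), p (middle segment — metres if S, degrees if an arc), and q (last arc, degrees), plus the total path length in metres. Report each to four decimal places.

LSR: t = 10.6591°, p = 20.0953 m, q = 173.5591°, L = 29.3872 m

Let ψ = atan2(Δy, Δx) = atan2(5.79, -20.96) = 164.5577° be the start→goal bearing.
Normalize: d = |goal − start| / ρ = 21.745016/2.89 = 7.524227, α = (θ_start − ψ) mod 360° = 4.8423° = 0.084514 rad, β = (θ_goal − ψ) mod 360° = 201.9423° = 3.524558 rad.
Common terms: sin α = 0.084414, cos α = 0.996431, sin β = -0.373673, cos β = -0.927561, cos(α−β) = -0.955793, d² = 56.613989. Work in radians in the unit-radius frame; every candidate has L = ρ·(t + p + q).
LSL: p² = 2 + d² − 2cos(α−β) + 2d(sin α − sin β) = 67.419067; p = √p² = 8.210911; φ = atan2(cos β − cos α, d + sin α − sin β) = -0.236520 rad; t = (φ − α) mod 2π = 5.962151 rad, q = (β − φ) mod 2π = 3.761079 rad → L = 2.89·(5.962151 + 8.210911 + 3.761079) = 2.89·17.934141 = 51.829667 m
RSR: p² = 2 + d² − 2cos(α−β) + 2d(sin β − sin α) = 53.632083; p = √p² = 7.323393; φ = atan2(cos α − cos β, d − sin α + sin β) = 0.265839 rad; t = (α − φ) mod 2π = 6.101861 rad, q = (φ − β) mod 2π = 3.024466 rad → L = 2.89·(6.101861 + 7.323393 + 3.024466) = 2.89·16.449720 = 47.539690 m
LSR: p² = d² − 2 + 2cos(α−β) + 2d(sin α + sin β) = 48.349500; p = √p² = 6.953380; φ = atan2(−cos α − cos β, d + sin α + sin β) − atan2(−2, p) = 0.270551 rad; t = (φ − α) mod 2π = 0.186037 rad, q = (φ − β) mod 2π = 3.029178 rad → L = 2.89·(0.186037 + 6.953380 + 3.029178) = 2.89·10.168595 = 29.387241 m
RSL: p² = d² − 2 + 2cos(α−β) − 2d(sin α + sin β) = 57.055306; p = √p² = 7.553496; φ = atan2(cos α + cos β, d − sin α − sin β) − atan2(2, p) = -0.250024 rad; t = (α − φ) mod 2π = 0.334538 rad, q = (β − φ) mod 2π = 3.774582 rad → L = 2.89·(0.334538 + 7.553496 + 3.774582) = 2.89·11.662617 = 33.704964 m
RLR: c = (6 − d² + 2cos(α−β) + 2d(sin α − sin β))/8 = -5.704010, |c| > 1 → infeasible
LRL: c = (6 − d² + 2cos(α−β) − 2d(sin α − sin β))/8 = -7.427383, |c| > 1 → infeasible
Shortest: LSR with L = 29.387241 m ≈ 29.3872 m
Convert LSR to answer units (arcs ×180/π): t = 0.186037·180/π = 10.6591°, p = ρ·p = 2.89·6.953380 = 20.0953 m, q = 3.029178·180/π = 173.5591°, L = 29.3872 m.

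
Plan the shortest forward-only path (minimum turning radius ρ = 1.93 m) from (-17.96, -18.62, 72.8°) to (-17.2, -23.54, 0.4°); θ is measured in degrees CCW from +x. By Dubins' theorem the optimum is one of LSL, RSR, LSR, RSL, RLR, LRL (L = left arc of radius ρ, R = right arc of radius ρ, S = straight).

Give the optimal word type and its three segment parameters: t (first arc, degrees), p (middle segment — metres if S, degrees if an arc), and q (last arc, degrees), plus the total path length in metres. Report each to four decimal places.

LSL: t = 233.2333°, p = 4.4032 m, q = 54.3667°, L = 14.0910 m

Let ψ = atan2(Δy, Δx) = atan2(-4.92, 0.76) = -81.2188° be the start→goal bearing.
Normalize: d = |goal − start| / ρ = 4.978353/1.93 = 2.579458, α = (θ_start − ψ) mod 360° = 154.0188° = 2.688136 rad, β = (θ_goal − ψ) mod 360° = 81.6188° = 1.424517 rad.
Common terms: sin α = 0.438076, cos α = -0.898938, sin β = 0.989320, cos β = 0.145758, cos(α−β) = 0.302370, d² = 6.653601. Work in radians in the unit-radius frame; every candidate has L = ρ·(t + p + q).
LSL: p² = 2 + d² − 2cos(α−β) + 2d(sin α − sin β) = 5.205037; p = √p² = 2.281455; φ = atan2(cos β − cos α, d + sin α − sin β) = 0.475640 rad; t = (φ − α) mod 2π = 4.070690 rad, q = (β − φ) mod 2π = 0.948877 rad → L = 1.93·(4.070690 + 2.281455 + 0.948877) = 1.93·7.301022 = 14.090972 m
RSR: p² = 2 + d² − 2cos(α−β) + 2d(sin β − sin α) = 10.892686; p = √p² = 3.300407; φ = atan2(cos α − cos β, d − sin α + sin β) = -0.322075 rad; t = (α − φ) mod 2π = 3.010211 rad, q = (φ − β) mod 2π = 4.536593 rad → L = 1.93·(3.010211 + 3.300407 + 4.536593) = 1.93·10.847211 = 20.935117 m
LSR: p² = d² − 2 + 2cos(α−β) + 2d(sin α + sin β) = 12.622156; p = √p² = 3.552767; φ = atan2(−cos α − cos β, d + sin α + sin β) − atan2(−2, p) = 0.698530 rad; t = (φ − α) mod 2π = 4.293579 rad, q = (φ − β) mod 2π = 5.557197 rad → L = 1.93·(4.293579 + 3.552767 + 5.557197) = 1.93·13.403544 = 25.868840 m
RSL: p² = d² − 2 + 2cos(α−β) − 2d(sin α + sin β) = -2.105473 < 0 → infeasible
RLR: c = (6 − d² + 2cos(α−β) + 2d(sin α − sin β))/8 = -0.361586; p = 2π − arccos c = 4.342421 rad; φ = atan2(cos α − cos β, d − sin α + sin β) = -0.322075 rad; t = (α − φ + p/2) mod 2π = 5.181421 rad, q = (α − β − t + p) mod 2π = 0.424618 rad → L = 1.93·(5.181421 + 4.342421 + 0.424618) = 1.93·9.948460 = 19.200528 m
LRL: c = (6 − d² + 2cos(α−β) − 2d(sin α − sin β))/8 = 0.349370; p = 2π − arccos c = 5.069288 rad; φ = atan2(cos β − cos α, d + sin α − sin β) = 0.475640 rad; t = (φ − α + p/2) mod 2π = 0.322148 rad, q = (β − α − t + p) mod 2π = 3.483521 rad → L = 1.93·(0.322148 + 5.069288 + 3.483521) = 1.93·8.874958 = 17.128668 m
Shortest: LSL with L = 14.090972 m ≈ 14.0910 m
Convert LSL to answer units (arcs ×180/π): t = 4.070690·180/π = 233.2333°, p = ρ·p = 1.93·2.281455 = 4.4032 m, q = 0.948877·180/π = 54.3667°, L = 14.0910 m.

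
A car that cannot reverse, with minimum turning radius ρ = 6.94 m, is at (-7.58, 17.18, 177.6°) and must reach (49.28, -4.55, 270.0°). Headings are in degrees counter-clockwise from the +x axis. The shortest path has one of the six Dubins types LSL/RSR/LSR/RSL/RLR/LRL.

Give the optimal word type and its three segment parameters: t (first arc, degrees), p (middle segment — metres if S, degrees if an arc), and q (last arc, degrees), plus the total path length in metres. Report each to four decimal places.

LSR: t = 181.3574°, p = 50.4715 m, q = 88.9574°, L = 83.2136 m

Let ψ = atan2(Δy, Δx) = atan2(-21.73, 56.86) = -20.9152° be the start→goal bearing.
Normalize: d = |goal − start| / ρ = 60.870785/6.94 = 8.771007, α = (θ_start − ψ) mod 360° = 198.5152° = 3.464744 rad, β = (θ_goal − ψ) mod 360° = 290.9152° = 5.077428 rad.
Common terms: sin α = -0.317556, cos α = -0.948239, sin β = -0.934110, cos β = 0.356986, cos(α−β) = -0.041876, d² = 76.930555. Work in radians in the unit-radius frame; every candidate has L = ρ·(t + p + q).
LSL: p² = 2 + d² − 2cos(α−β) + 2d(sin α − sin β) = 89.829901; p = √p² = 9.477864; φ = atan2(cos β − cos α, d + sin α − sin β) = 0.138152 rad; t = (φ − α) mod 2π = 2.956594 rad, q = (β − φ) mod 2π = 4.939276 rad → L = 6.94·(2.956594 + 9.477864 + 4.939276) = 6.94·17.373733 = 120.573709 m
RSR: p² = 2 + d² − 2cos(α−β) + 2d(sin β − sin α) = 68.198713; p = √p² = 8.258251; φ = atan2(cos α − cos β, d − sin α + sin β) = -0.158717 rad; t = (α − φ) mod 2π = 3.623460 rad, q = (φ − β) mod 2π = 1.047041 rad → L = 6.94·(3.623460 + 8.258251 + 1.047041) = 6.94·12.928752 = 89.725541 m
LSR: p² = d² − 2 + 2cos(α−β) + 2d(sin α + sin β) = 52.890064; p = √p² = 7.272556; φ = atan2(−cos α − cos β, d + sin α + sin β) − atan2(−2, p) = 0.346842 rad; t = (φ − α) mod 2π = 3.165283 rad, q = (φ − β) mod 2π = 1.552599 rad → L = 6.94·(3.165283 + 7.272556 + 1.552599) = 6.94·11.990438 = 83.213641 m
RSL: p² = d² − 2 + 2cos(α−β) − 2d(sin α + sin β) = 96.803545; p = √p² = 9.838879; φ = atan2(cos α + cos β, d − sin α − sin β) − atan2(2, p) = -0.259466 rad; t = (α − φ) mod 2π = 3.724210 rad, q = (β − φ) mod 2π = 5.336894 rad → L = 6.94·(3.724210 + 9.838879 + 5.336894) = 6.94·18.899983 = 131.165883 m
RLR: c = (6 − d² + 2cos(α−β) + 2d(sin α − sin β))/8 = -7.524839, |c| > 1 → infeasible
LRL: c = (6 − d² + 2cos(α−β) − 2d(sin α − sin β))/8 = -10.228738, |c| > 1 → infeasible
Shortest: LSR with L = 83.213641 m ≈ 83.2136 m
Convert LSR to answer units (arcs ×180/π): t = 3.165283·180/π = 181.3574°, p = ρ·p = 6.94·7.272556 = 50.4715 m, q = 1.552599·180/π = 88.9574°, L = 83.2136 m.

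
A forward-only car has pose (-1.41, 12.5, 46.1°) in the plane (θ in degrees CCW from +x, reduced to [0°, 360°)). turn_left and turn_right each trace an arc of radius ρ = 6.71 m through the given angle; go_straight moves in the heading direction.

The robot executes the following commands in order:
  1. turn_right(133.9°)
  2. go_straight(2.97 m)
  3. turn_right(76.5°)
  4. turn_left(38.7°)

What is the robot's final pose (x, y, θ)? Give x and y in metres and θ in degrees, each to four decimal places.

set_pose: (x, y, θ) = (-1.4100, 12.5000, 46.1000°), ρ = 6.71
turn_right(133.9°): centre at ρ to the right, rotate −133.9° → (10.1300, 8.1049, -87.8000° ≡ 272.2000°)
go_straight(2.97): x += 2.97·cos θ, y += 2.97·sin θ → (10.2440, 5.1370, 272.2000°)
turn_right(76.5°): centre at ρ to the right, rotate −76.5° → (5.3546, -1.5802, 195.7000°)
turn_left(38.7°): centre at ρ to the left, rotate +38.7° → (1.7145, -4.1338, 234.4000°)

(1.7145, -4.1338, 234.4000°)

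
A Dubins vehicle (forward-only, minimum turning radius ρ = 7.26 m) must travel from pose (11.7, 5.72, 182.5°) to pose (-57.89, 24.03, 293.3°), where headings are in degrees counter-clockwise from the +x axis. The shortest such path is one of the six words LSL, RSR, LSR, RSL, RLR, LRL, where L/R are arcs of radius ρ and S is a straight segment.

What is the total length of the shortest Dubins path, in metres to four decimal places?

83.6387 m

Let ψ = atan2(Δy, Δx) = atan2(18.31, -69.59) = 165.2589° be the start→goal bearing.
Normalize: d = |goal − start| / ρ = 71.958489/7.26 = 9.911638, α = (θ_start − ψ) mod 360° = 17.2411° = 0.300915 rad, β = (θ_goal − ψ) mod 360° = 128.0411° = 2.234739 rad.
Common terms: sin α = 0.296394, cos α = 0.955066, sin β = 0.787569, cos β = -0.616227, cos(α−β) = -0.355107, d² = 98.240561. Work in radians in the unit-radius frame; every candidate has L = ρ·(t + p + q).
LSL: p² = 2 + d² − 2cos(α−β) + 2d(sin α − sin β) = 91.214081; p = √p² = 9.550606; φ = atan2(cos β − cos α, d + sin α − sin β) = -0.165274 rad; t = (φ − α) mod 2π = 5.816997 rad, q = (β − φ) mod 2π = 2.400014 rad → L = 7.26·(5.816997 + 9.550606 + 2.400014) = 7.26·17.767616 = 128.992895 m
RSR: p² = 2 + d² − 2cos(α−β) + 2d(sin β − sin α) = 110.687469; p = √p² = 10.520811; φ = atan2(cos α − cos β, d − sin α + sin β) = 0.149912 rad; t = (α − φ) mod 2π = 0.151003 rad, q = (φ − β) mod 2π = 4.198358 rad → L = 7.26·(0.151003 + 10.520811 + 4.198358) = 7.26·14.870172 = 107.957447 m
LSR: p² = d² − 2 + 2cos(α−β) + 2d(sin α + sin β) = 117.018031; p = √p² = 10.817487; φ = atan2(−cos α − cos β, d + sin α + sin β) − atan2(−2, p) = 0.152015 rad; t = (φ − α) mod 2π = 6.134286 rad, q = (φ − β) mod 2π = 4.200461 rad → L = 7.26·(6.134286 + 10.817487 + 4.200461) = 7.26·21.152235 = 153.565223 m
RSL: p² = d² − 2 + 2cos(α−β) − 2d(sin α + sin β) = 74.042664; p = √p² = 8.604805; φ = atan2(cos α + cos β, d − sin α − sin β) − atan2(2, p) = -0.190009 rad; t = (α − φ) mod 2π = 0.490923 rad, q = (β − φ) mod 2π = 2.424748 rad → L = 7.26·(0.490923 + 8.604805 + 2.424748) = 7.26·11.520476 = 83.638653 m
RLR: c = (6 − d² + 2cos(α−β) + 2d(sin α − sin β))/8 = -12.835934, |c| > 1 → infeasible
LRL: c = (6 − d² + 2cos(α−β) − 2d(sin α − sin β))/8 = -10.401760, |c| > 1 → infeasible
Shortest: RSL with L = 83.638653 m ≈ 83.6387 m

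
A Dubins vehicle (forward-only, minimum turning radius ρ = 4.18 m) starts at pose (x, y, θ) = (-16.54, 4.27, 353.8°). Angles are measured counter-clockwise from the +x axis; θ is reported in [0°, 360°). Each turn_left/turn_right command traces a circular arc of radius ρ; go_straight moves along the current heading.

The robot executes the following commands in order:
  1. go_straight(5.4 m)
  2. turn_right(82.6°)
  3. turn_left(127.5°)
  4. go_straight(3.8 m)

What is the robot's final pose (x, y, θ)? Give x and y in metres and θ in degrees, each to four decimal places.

(2.3143, -1.1799, 38.7000°)

set_pose: (x, y, θ) = (-16.5400, 4.2700, 353.8000°), ρ = 4.18
go_straight(5.4): x += 5.4·cos θ, y += 5.4·sin θ → (-11.1716, 3.6868, 353.8000°)
turn_right(82.6°): centre at ρ to the right, rotate −82.6° → (-7.4439, -0.3812, 271.2000°)
turn_left(127.5°): centre at ρ to the left, rotate +127.5° → (-0.6513, -3.5559, 398.7000° ≡ 38.7000°)
go_straight(3.8): x += 3.8·cos θ, y += 3.8·sin θ → (2.3143, -1.1799, 38.7000°)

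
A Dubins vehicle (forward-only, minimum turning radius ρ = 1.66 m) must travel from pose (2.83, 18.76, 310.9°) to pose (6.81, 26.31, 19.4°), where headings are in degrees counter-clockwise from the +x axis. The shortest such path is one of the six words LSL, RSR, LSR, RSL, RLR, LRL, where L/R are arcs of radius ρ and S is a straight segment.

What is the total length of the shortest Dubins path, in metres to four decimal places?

Let ψ = atan2(Δy, Δx) = atan2(7.55, 3.98) = 62.2039° be the start→goal bearing.
Normalize: d = |goal − start| / ρ = 8.534805/1.66 = 5.141449, α = (θ_start − ψ) mod 360° = 248.6961° = 4.340565 rad, β = (θ_goal − ψ) mod 360° = 317.1961° = 5.536116 rad.
Common terms: sin α = -0.931666, cos α = -0.363315, sin β = -0.679492, cos β = 0.733683, cos(α−β) = 0.366501, d² = 26.434497. Work in radians in the unit-radius frame; every candidate has L = ρ·(t + p + q).
LSL: p² = 2 + d² − 2cos(α−β) + 2d(sin α − sin β) = 25.108410; p = √p² = 5.010829; φ = atan2(cos β − cos α, d + sin α − sin β) = 0.220713 rad; t = (φ − α) mod 2π = 2.163333 rad, q = (β − φ) mod 2π = 5.315402 rad → L = 1.66·(2.163333 + 5.010829 + 5.315402) = 1.66·12.489565 = 20.732678 m
RSR: p² = 2 + d² − 2cos(α−β) + 2d(sin β − sin α) = 30.294579; p = √p² = 5.504051; φ = atan2(cos α − cos β, d − sin α + sin β) = -0.200651 rad; t = (α − φ) mod 2π = 4.541216 rad, q = (φ − β) mod 2π = 0.546419 rad → L = 1.66·(4.541216 + 5.504051 + 0.546419) = 1.66·10.591686 = 17.582199 m
LSR: p² = d² − 2 + 2cos(α−β) + 2d(sin α + sin β) = 8.600126; p = √p² = 2.932597; φ = atan2(−cos α − cos β, d + sin α + sin β) − atan2(−2, p) = 0.494007 rad; t = (φ − α) mod 2π = 2.436627 rad, q = (φ − β) mod 2π = 1.241076 rad → L = 1.66·(2.436627 + 2.932597 + 1.241076) = 1.66·6.610300 = 10.973099 m
RSL: p² = d² − 2 + 2cos(α−β) − 2d(sin α + sin β) = 41.734873; p = √p² = 6.460253; φ = atan2(cos α + cos β, d − sin α − sin β) − atan2(2, p) = -0.245434 rad; t = (α − φ) mod 2π = 4.585999 rad, q = (β − φ) mod 2π = 5.781550 rad → L = 1.66·(4.585999 + 6.460253 + 5.781550) = 1.66·16.827802 = 27.934152 m
RLR: c = (6 − d² + 2cos(α−β) + 2d(sin α − sin β))/8 = -2.786822, |c| > 1 → infeasible
LRL: c = (6 − d² + 2cos(α−β) − 2d(sin α − sin β))/8 = -2.138551, |c| > 1 → infeasible
Shortest: LSR with L = 10.973099 m ≈ 10.9731 m

10.9731 m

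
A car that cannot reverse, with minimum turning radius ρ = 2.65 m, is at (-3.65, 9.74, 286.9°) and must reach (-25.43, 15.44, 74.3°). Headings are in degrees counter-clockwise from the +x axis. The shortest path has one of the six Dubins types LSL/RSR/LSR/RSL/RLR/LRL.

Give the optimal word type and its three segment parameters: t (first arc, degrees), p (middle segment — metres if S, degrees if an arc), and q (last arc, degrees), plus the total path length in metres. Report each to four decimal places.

RSR: t = 125.9163°, p = 17.6569 m, q = 86.6837°, L = 27.4899 m

Let ψ = atan2(Δy, Δx) = atan2(5.70, -21.78) = 165.3342° be the start→goal bearing.
Normalize: d = |goal − start| / ρ = 22.513516/2.65 = 8.495666, α = (θ_start − ψ) mod 360° = 121.5658° = 2.121724 rad, β = (θ_goal − ψ) mod 360° = 268.9658° = 4.694340 rad.
Common terms: sin α = 0.852039, cos α = -0.523478, sin β = -0.999837, cos β = -0.018048, cos(α−β) = -0.842452, d² = 72.176347. Work in radians in the unit-radius frame; every candidate has L = ρ·(t + p + q).
LSL: p² = 2 + d² − 2cos(α−β) + 2d(sin α − sin β) = 107.327098; p = √p² = 10.359879; φ = atan2(cos β − cos α, d + sin α − sin β) = 0.048807 rad; t = (φ − α) mod 2π = 4.210268 rad, q = (β − φ) mod 2π = 4.645533 rad → L = 2.65·(4.210268 + 10.359879 + 4.645533) = 2.65·19.215680 = 50.921552 m
RSR: p² = 2 + d² − 2cos(α−β) + 2d(sin β − sin α) = 44.395406; p = √p² = 6.662988; φ = atan2(cos α − cos β, d − sin α + sin β) = -0.075929 rad; t = (α − φ) mod 2π = 2.197653 rad, q = (φ − β) mod 2π = 1.512917 rad → L = 2.65·(2.197653 + 6.662988 + 1.512917) = 2.65·10.373558 = 27.489928 m
LSR: p² = d² − 2 + 2cos(α−β) + 2d(sin α + sin β) = 65.980159; p = √p² = 8.122817; φ = atan2(−cos α − cos β, d + sin α + sin β) − atan2(−2, p) = 0.306197 rad; t = (φ − α) mod 2π = 4.467658 rad, q = (φ − β) mod 2π = 1.895043 rad → L = 2.65·(4.467658 + 8.122817 + 1.895043) = 2.65·14.485518 = 38.386624 m
RSL: p² = d² − 2 + 2cos(α−β) − 2d(sin α + sin β) = 71.002727; p = √p² = 8.426312; φ = atan2(cos α + cos β, d − sin α − sin β) − atan2(2, p) = -0.295609 rad; t = (α − φ) mod 2π = 2.417333 rad, q = (β − φ) mod 2π = 4.989949 rad → L = 2.65·(2.417333 + 8.426312 + 4.989949) = 2.65·15.833594 = 41.959024 m
RLR: c = (6 − d² + 2cos(α−β) + 2d(sin α − sin β))/8 = -4.549426, |c| > 1 → infeasible
LRL: c = (6 − d² + 2cos(α−β) − 2d(sin α − sin β))/8 = -12.415887, |c| > 1 → infeasible
Shortest: RSR with L = 27.489928 m ≈ 27.4899 m
Convert RSR to answer units (arcs ×180/π): t = 2.197653·180/π = 125.9163°, p = ρ·p = 2.65·6.662988 = 17.6569 m, q = 1.512917·180/π = 86.6837°, L = 27.4899 m.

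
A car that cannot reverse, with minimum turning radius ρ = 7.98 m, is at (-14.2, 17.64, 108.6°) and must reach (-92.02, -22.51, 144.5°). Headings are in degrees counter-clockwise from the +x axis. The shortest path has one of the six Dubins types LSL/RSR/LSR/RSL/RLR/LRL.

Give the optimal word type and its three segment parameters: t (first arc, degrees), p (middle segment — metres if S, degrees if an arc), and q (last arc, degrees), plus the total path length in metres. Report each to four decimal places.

Let ψ = atan2(Δy, Δx) = atan2(-40.15, -77.82) = -152.7092° be the start→goal bearing.
Normalize: d = |goal − start| / ρ = 87.566974/7.98 = 10.973305, α = (θ_start − ψ) mod 360° = 261.3092° = 4.560707 rad, β = (θ_goal − ψ) mod 360° = 297.2092° = 5.187280 rad.
Common terms: sin α = -0.988518, cos α = -0.151101, sin β = -0.889343, cos β = 0.457241, cos(α−β) = 0.810042, d² = 120.413422. Work in radians in the unit-radius frame; every candidate has L = ρ·(t + p + q).
LSL: p² = 2 + d² − 2cos(α−β) + 2d(sin α − sin β) = 118.616770; p = √p² = 10.891133; φ = atan2(cos β − cos α, d + sin α − sin β) = 0.055886 rad; t = (φ − α) mod 2π = 1.778364 rad, q = (β − φ) mod 2π = 5.131394 rad → L = 7.98·(1.778364 + 10.891133 + 5.131394) = 7.98·17.800891 = 142.051111 m
RSR: p² = 2 + d² − 2cos(α−β) + 2d(sin β − sin α) = 122.969908; p = √p² = 11.089180; φ = atan2(cos α − cos β, d − sin α + sin β) = -0.054887 rad; t = (α − φ) mod 2π = 4.615593 rad, q = (φ − β) mod 2π = 1.041019 rad → L = 7.98·(4.615593 + 11.089180 + 1.041019) = 7.98·16.745792 = 133.631419 m
LSR: p² = d² − 2 + 2cos(α−β) + 2d(sin α + sin β) = 78.820825; p = √p² = 8.878109; φ = atan2(−cos α − cos β, d + sin α + sin β) − atan2(−2, p) = 0.187929 rad; t = (φ − α) mod 2π = 1.910407 rad, q = (φ − β) mod 2π = 1.283834 rad → L = 7.98·(1.910407 + 8.878109 + 1.283834) = 7.98·12.072350 = 96.337357 m
RSL: p² = d² − 2 + 2cos(α−β) − 2d(sin α + sin β) = 161.246186; p = √p² = 12.698275; φ = atan2(cos α + cos β, d − sin α − sin β) − atan2(2, p) = -0.132401 rad; t = (α − φ) mod 2π = 4.693108 rad, q = (β − φ) mod 2π = 5.319681 rad → L = 7.98·(4.693108 + 12.698275 + 5.319681) = 7.98·22.711063 = 181.234285 m
RLR: c = (6 − d² + 2cos(α−β) + 2d(sin α − sin β))/8 = -14.371239, |c| > 1 → infeasible
LRL: c = (6 − d² + 2cos(α−β) − 2d(sin α − sin β))/8 = -13.827096, |c| > 1 → infeasible
Shortest: LSR with L = 96.337357 m ≈ 96.3374 m
Convert LSR to answer units (arcs ×180/π): t = 1.910407·180/π = 109.4583°, p = ρ·p = 7.98·8.878109 = 70.8473 m, q = 1.283834·180/π = 73.5583°, L = 96.3374 m.

LSR: t = 109.4583°, p = 70.8473 m, q = 73.5583°, L = 96.3374 m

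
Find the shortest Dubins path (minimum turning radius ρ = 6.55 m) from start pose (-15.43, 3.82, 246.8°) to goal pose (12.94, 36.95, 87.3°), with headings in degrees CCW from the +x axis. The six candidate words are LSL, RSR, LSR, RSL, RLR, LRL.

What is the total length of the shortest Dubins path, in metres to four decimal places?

62.2557 m

Let ψ = atan2(Δy, Δx) = atan2(33.13, 28.37) = 49.4258° be the start→goal bearing.
Normalize: d = |goal − start| / ρ = 43.617127/6.55 = 6.659103, α = (θ_start − ψ) mod 360° = 197.3742° = 3.444830 rad, β = (θ_goal − ψ) mod 360° = 37.8742° = 0.661030 rad.
Common terms: sin α = -0.298611, cos α = -0.954375, sin β = 0.613930, cos β = 0.789360, cos(α−β) = -0.936672, d² = 44.343658. Work in radians in the unit-radius frame; every candidate has L = ρ·(t + p + q).
LSL: p² = 2 + d² − 2cos(α−β) + 2d(sin α − sin β) = 36.063585; p = √p² = 6.005296; φ = atan2(cos β − cos α, d + sin α − sin β) = 0.294610 rad; t = (φ − α) mod 2π = 3.132965 rad, q = (β − φ) mod 2π = 0.366420 rad → L = 6.55·(3.132965 + 6.005296 + 0.366420) = 6.55·9.504682 = 62.255664 m
RSR: p² = 2 + d² − 2cos(α−β) + 2d(sin β − sin α) = 60.370420; p = √p² = 7.769840; φ = atan2(cos α − cos β, d − sin α + sin β) = -0.226351 rad; t = (α − φ) mod 2π = 3.671182 rad, q = (φ − β) mod 2π = 5.395804 rad → L = 6.55·(3.671182 + 7.769840 + 5.395804) = 6.55·16.836826 = 110.281210 m
LSR: p² = d² − 2 + 2cos(α−β) + 2d(sin α + sin β) = 44.669793; p = √p² = 6.683546; φ = atan2(−cos α − cos β, d + sin α + sin β) − atan2(−2, p) = 0.314417 rad; t = (φ − α) mod 2π = 3.152772 rad, q = (φ − β) mod 2π = 5.936572 rad → L = 6.55·(3.152772 + 6.683546 + 5.936572) = 6.55·15.772891 = 103.312438 m
RSL: p² = d² − 2 + 2cos(α−β) − 2d(sin α + sin β) = 36.270835; p = √p² = 6.022527; φ = atan2(cos α + cos β, d − sin α − sin β) − atan2(2, p) = -0.346634 rad; t = (α − φ) mod 2π = 3.791464 rad, q = (β − φ) mod 2π = 1.007664 rad → L = 6.55·(3.791464 + 6.022527 + 1.007664) = 6.55·10.821655 = 70.881843 m
RLR: c = (6 − d² + 2cos(α−β) + 2d(sin α − sin β))/8 = -6.546303, |c| > 1 → infeasible
LRL: c = (6 − d² + 2cos(α−β) − 2d(sin α − sin β))/8 = -3.507948, |c| > 1 → infeasible
Shortest: LSL with L = 62.255664 m ≈ 62.2557 m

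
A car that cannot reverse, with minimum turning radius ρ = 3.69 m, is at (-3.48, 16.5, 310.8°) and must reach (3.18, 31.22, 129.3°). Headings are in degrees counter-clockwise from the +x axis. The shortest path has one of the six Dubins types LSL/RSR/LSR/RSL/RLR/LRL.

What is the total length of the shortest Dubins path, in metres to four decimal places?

Let ψ = atan2(Δy, Δx) = atan2(14.72, 6.66) = 65.6558° be the start→goal bearing.
Normalize: d = |goal − start| / ρ = 16.156547/3.69 = 4.378468, α = (θ_start − ψ) mod 360° = 245.1442° = 4.278573 rad, β = (θ_goal − ψ) mod 360° = 63.6442° = 1.110800 rad.
Common terms: sin α = -0.907368, cos α = -0.420336, sin β = 0.896054, cos β = 0.443945, cos(α−β) = -0.999657, d² = 19.170981. Work in radians in the unit-radius frame; every candidate has L = ρ·(t + p + q).
LSL: p² = 2 + d² − 2cos(α−β) + 2d(sin α − sin β) = 7.377840; p = √p² = 2.716218; φ = atan2(cos β − cos α, d + sin α − sin β) = 0.323823 rad; t = (φ − α) mod 2π = 2.328435 rad, q = (β − φ) mod 2π = 0.786978 rad → L = 3.69·(2.328435 + 2.716218 + 0.786978) = 3.69·5.831631 = 21.518717 m
RSR: p² = 2 + d² − 2cos(α−β) + 2d(sin β − sin α) = 38.962752; p = √p² = 6.242015; φ = atan2(cos α − cos β, d − sin α + sin β) = -0.138908 rad; t = (α − φ) mod 2π = 4.417481 rad, q = (φ − β) mod 2π = 5.033477 rad → L = 3.69·(4.417481 + 6.242015 + 5.033477) = 3.69·15.692973 = 57.907070 m
LSR: p² = d² − 2 + 2cos(α−β) + 2d(sin α + sin β) = 15.072590; p = √p² = 3.882343; φ = atan2(−cos α − cos β, d + sin α + sin β) − atan2(−2, p) = 0.470290 rad; t = (φ − α) mod 2π = 2.474903 rad, q = (φ − β) mod 2π = 5.642675 rad → L = 3.69·(2.474903 + 3.882343 + 5.642675) = 3.69·11.999922 = 44.279711 m
RSL: p² = d² − 2 + 2cos(α−β) − 2d(sin α + sin β) = 15.270743; p = √p² = 3.907780; φ = atan2(cos α + cos β, d − sin α − sin β) − atan2(2, p) = -0.467665 rad; t = (α − φ) mod 2π = 4.746238 rad, q = (β − φ) mod 2π = 1.578465 rad → L = 3.69·(4.746238 + 3.907780 + 1.578465) = 3.69·10.232482 = 37.757860 m
RLR: c = (6 − d² + 2cos(α−β) + 2d(sin α − sin β))/8 = -3.870344, |c| > 1 → infeasible
LRL: c = (6 − d² + 2cos(α−β) − 2d(sin α − sin β))/8 = 0.077770; p = 2π − arccos c = 4.790238 rad; φ = atan2(cos β − cos α, d + sin α − sin β) = 0.323823 rad; t = (φ − α + p/2) mod 2π = 4.723554 rad, q = (β − α − t + p) mod 2π = 3.182096 rad → L = 3.69·(4.723554 + 4.790238 + 3.182096) = 3.69·12.695888 = 46.847826 m
Shortest: LSL with L = 21.518717 m ≈ 21.5187 m

21.5187 m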